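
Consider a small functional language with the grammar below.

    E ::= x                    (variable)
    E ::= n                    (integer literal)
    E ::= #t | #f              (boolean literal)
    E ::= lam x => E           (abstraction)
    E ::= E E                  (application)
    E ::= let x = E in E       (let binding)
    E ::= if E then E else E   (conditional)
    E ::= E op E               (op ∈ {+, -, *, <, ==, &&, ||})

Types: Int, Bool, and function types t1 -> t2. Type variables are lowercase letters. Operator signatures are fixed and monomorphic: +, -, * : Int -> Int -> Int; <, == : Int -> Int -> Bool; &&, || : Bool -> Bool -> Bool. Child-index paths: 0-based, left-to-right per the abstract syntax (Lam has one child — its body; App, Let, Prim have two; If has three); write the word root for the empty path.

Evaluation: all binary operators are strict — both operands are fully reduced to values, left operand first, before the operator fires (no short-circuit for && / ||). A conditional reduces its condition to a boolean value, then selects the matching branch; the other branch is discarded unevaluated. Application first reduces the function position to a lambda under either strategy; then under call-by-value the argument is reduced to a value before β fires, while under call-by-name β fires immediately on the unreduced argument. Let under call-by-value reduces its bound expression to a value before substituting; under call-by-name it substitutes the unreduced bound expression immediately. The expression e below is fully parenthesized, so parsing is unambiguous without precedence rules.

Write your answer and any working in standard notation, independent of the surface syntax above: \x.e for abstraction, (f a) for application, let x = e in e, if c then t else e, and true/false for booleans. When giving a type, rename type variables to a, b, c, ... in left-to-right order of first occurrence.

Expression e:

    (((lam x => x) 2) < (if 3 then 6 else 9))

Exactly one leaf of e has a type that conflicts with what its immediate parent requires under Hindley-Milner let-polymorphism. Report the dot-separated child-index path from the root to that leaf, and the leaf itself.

Answer: 1.0 : 3

Trace:
x : a
\x._ : a -> a
  unify a -> a ~ Int -> b
  unify a ~ Int
  unify Int ~ b
_ _ : Int
  unify Int ~ Int
  unify Int ~ Bool
  FAIL: mismatch Int ~ Bool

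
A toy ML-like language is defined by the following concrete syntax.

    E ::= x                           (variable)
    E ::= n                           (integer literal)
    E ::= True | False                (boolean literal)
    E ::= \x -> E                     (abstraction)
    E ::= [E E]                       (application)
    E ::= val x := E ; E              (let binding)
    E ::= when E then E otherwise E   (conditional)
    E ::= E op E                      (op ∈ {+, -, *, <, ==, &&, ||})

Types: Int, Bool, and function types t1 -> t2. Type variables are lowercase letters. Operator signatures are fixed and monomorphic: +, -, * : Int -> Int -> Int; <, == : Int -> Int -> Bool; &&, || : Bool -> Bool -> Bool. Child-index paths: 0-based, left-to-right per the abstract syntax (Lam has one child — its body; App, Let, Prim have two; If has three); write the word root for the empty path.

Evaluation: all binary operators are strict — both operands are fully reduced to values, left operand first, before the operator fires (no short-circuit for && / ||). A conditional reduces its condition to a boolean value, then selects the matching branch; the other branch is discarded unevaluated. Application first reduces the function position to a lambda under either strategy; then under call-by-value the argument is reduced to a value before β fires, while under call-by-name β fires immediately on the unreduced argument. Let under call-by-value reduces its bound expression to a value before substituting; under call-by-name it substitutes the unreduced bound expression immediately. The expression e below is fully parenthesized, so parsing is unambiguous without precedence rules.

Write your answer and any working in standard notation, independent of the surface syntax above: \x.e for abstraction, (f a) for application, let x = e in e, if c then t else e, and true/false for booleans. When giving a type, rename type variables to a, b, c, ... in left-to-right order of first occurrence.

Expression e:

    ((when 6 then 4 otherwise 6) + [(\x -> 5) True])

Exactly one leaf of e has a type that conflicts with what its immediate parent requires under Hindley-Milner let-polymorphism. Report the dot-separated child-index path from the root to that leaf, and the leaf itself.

Trace:
  unify Int ~ Bool
  FAIL: mismatch Int ~ Bool

Answer: 0.0 : 6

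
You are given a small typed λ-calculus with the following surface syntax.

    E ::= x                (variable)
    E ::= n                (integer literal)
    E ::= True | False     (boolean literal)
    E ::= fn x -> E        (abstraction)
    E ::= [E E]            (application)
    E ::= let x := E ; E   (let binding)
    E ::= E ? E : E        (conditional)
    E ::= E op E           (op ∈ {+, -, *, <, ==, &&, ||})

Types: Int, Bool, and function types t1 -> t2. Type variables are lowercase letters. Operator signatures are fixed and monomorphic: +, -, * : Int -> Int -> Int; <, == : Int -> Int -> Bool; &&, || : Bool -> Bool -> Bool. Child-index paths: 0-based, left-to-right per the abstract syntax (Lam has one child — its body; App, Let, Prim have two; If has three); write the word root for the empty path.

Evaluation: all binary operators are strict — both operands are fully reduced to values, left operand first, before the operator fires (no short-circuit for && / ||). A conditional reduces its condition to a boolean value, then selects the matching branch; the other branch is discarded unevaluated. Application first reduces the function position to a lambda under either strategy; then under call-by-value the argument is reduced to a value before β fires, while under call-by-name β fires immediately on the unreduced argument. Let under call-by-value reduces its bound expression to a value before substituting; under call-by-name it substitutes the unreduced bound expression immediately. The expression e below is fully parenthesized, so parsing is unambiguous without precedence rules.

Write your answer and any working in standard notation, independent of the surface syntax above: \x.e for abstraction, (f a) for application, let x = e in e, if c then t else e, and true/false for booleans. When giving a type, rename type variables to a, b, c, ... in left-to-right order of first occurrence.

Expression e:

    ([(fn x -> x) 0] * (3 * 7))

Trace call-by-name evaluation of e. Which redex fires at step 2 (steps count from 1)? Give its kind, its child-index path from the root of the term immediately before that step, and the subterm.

Answer: delta at 1 : (3 * 7)

Trace:
step 0: (((\x.x) 0) * (3 * 7))
step 1: [beta@0] (0 * (3 * 7))
step 2: [delta@1] (0 * 21)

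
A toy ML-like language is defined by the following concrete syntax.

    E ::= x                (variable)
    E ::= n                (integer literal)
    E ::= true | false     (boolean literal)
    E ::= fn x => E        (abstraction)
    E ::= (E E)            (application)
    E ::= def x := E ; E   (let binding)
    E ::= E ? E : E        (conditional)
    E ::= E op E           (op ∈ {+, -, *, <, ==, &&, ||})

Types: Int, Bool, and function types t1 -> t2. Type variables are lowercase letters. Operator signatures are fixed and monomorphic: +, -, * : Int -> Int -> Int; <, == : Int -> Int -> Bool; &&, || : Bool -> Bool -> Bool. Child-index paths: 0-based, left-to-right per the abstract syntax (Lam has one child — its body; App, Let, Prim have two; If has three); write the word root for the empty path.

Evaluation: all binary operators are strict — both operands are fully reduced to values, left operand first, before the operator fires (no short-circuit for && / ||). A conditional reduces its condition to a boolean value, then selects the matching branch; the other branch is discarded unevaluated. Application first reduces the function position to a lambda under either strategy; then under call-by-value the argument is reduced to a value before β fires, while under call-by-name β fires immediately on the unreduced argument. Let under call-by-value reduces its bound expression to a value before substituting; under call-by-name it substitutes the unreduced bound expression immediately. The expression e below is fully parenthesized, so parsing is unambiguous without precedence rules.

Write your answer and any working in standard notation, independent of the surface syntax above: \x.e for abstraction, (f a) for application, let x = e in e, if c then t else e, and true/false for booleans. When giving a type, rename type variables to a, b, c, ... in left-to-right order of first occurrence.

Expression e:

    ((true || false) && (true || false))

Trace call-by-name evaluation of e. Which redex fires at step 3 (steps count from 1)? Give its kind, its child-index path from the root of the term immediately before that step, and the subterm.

Working:
step 0: ((true || false) && (true || false))
step 1: [delta@0] (true && (true || false))
step 2: [delta@1] (true && true)
step 3: [delta@root] true

Answer: delta at root : (true && true)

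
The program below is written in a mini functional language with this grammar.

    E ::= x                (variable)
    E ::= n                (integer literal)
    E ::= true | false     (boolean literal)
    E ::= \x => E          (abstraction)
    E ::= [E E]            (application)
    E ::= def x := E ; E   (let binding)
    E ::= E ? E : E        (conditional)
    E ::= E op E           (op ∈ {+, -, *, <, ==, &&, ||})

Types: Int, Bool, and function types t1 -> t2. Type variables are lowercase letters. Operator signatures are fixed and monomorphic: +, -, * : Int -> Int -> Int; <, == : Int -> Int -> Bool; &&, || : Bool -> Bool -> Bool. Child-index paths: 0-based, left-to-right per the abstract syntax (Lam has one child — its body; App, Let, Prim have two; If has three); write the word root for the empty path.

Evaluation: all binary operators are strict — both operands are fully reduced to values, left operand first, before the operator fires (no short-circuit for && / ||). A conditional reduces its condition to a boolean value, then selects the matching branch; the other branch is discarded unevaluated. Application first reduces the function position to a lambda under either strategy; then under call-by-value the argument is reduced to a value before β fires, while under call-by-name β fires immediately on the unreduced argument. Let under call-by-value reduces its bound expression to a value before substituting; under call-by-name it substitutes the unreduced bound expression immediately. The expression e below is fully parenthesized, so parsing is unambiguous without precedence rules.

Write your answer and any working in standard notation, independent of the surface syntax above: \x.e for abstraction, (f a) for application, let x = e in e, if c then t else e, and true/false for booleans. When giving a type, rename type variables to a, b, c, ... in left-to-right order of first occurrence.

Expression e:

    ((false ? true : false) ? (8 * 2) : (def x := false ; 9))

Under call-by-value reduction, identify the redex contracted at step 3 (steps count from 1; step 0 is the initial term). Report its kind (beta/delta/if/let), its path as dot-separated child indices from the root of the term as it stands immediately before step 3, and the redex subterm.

Trace:
step 0: (if (if false then true else false) then (8 * 2) else (let x = false in 9))
step 1: [if@0] (if false then (8 * 2) else (let x = false in 9))
step 2: [if@root] (let x = false in 9)
step 3: [let@root] 9

Answer: let at root : (let x = false in 9)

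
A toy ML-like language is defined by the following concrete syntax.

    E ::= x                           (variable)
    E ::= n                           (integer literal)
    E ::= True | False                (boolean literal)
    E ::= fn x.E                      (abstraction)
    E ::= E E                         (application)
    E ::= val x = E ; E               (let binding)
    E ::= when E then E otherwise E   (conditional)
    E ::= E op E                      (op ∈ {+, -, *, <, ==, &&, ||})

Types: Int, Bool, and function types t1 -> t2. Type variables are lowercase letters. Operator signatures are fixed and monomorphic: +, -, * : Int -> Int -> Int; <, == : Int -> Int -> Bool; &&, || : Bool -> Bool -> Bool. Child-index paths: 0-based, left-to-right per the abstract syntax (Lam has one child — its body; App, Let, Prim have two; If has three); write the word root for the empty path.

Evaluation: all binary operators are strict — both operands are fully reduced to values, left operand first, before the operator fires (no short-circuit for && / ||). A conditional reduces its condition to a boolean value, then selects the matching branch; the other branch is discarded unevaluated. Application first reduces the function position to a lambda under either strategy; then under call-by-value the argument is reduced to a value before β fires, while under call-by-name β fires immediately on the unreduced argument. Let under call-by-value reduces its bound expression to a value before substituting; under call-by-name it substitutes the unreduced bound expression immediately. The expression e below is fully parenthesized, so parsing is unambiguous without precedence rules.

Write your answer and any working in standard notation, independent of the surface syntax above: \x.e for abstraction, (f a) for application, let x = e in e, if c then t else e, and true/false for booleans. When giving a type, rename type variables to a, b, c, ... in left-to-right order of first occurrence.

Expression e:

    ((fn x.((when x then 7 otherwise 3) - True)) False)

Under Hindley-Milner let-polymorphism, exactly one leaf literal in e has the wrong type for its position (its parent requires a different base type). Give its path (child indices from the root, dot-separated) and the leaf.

Answer: 0.0.1 : true

Working:
x : a
  unify a ~ Bool
  unify Int ~ Int
  unify Int ~ Int
  unify Bool ~ Int
  FAIL: mismatch Bool ~ Int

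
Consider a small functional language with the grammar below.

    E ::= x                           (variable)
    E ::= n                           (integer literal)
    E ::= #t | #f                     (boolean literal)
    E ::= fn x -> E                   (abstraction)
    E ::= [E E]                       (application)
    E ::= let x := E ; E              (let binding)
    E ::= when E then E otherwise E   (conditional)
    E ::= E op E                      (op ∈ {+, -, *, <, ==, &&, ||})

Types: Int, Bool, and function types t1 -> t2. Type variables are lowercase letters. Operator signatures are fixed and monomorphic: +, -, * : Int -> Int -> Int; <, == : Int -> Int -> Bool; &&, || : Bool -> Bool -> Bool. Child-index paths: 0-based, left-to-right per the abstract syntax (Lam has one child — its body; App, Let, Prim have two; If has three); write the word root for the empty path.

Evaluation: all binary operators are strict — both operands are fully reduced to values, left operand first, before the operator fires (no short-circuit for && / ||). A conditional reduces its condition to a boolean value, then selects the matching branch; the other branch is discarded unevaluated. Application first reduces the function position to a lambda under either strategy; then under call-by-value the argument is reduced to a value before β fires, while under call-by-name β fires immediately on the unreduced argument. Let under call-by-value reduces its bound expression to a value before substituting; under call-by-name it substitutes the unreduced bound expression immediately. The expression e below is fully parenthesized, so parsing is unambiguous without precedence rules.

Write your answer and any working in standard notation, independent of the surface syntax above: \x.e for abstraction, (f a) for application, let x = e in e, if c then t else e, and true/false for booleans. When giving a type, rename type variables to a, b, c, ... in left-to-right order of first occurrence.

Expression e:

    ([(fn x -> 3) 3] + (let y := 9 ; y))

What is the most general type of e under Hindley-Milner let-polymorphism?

Derivation:
\x._ : a -> Int
  unify a -> Int ~ Int -> b
  unify a ~ Int
  unify Int ~ b
_ _ : Int
  unify Int ~ Int
let y : Int
y : Int
  unify Int ~ Int

Answer: Int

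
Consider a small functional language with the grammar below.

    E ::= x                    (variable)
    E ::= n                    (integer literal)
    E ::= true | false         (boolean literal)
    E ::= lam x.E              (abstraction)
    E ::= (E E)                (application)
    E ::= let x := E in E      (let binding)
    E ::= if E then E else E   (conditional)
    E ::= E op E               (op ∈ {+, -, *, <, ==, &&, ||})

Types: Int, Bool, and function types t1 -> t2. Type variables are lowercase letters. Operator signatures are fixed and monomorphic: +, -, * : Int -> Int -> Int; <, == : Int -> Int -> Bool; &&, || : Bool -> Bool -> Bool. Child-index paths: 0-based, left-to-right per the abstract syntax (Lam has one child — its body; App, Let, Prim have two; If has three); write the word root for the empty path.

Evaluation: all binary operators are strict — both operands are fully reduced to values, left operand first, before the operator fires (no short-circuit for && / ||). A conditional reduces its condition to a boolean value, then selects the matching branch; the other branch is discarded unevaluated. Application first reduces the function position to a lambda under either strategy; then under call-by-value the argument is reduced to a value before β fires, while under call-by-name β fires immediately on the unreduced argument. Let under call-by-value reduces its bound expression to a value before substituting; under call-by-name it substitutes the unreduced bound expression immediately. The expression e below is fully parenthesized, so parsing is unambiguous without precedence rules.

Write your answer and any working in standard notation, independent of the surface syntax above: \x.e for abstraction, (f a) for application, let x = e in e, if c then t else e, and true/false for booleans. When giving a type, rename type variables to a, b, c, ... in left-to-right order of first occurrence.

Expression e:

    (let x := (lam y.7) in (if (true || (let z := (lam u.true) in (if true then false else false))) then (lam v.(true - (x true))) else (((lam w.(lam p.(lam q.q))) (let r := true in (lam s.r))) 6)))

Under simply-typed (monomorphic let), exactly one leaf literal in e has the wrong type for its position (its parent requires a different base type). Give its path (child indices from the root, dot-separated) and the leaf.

Answer: 1.1.0.0 : true

Derivation:
\y._ : a -> Int
let x : a -> Int
  unify Bool ~ Bool
\u._ : b -> Bool
let z : b -> Bool
  unify Bool ~ Bool
  unify Bool ~ Bool
  unify Bool ~ Bool
  unify Bool ~ Bool
  unify Bool ~ Int
  FAIL: mismatch Bool ~ Int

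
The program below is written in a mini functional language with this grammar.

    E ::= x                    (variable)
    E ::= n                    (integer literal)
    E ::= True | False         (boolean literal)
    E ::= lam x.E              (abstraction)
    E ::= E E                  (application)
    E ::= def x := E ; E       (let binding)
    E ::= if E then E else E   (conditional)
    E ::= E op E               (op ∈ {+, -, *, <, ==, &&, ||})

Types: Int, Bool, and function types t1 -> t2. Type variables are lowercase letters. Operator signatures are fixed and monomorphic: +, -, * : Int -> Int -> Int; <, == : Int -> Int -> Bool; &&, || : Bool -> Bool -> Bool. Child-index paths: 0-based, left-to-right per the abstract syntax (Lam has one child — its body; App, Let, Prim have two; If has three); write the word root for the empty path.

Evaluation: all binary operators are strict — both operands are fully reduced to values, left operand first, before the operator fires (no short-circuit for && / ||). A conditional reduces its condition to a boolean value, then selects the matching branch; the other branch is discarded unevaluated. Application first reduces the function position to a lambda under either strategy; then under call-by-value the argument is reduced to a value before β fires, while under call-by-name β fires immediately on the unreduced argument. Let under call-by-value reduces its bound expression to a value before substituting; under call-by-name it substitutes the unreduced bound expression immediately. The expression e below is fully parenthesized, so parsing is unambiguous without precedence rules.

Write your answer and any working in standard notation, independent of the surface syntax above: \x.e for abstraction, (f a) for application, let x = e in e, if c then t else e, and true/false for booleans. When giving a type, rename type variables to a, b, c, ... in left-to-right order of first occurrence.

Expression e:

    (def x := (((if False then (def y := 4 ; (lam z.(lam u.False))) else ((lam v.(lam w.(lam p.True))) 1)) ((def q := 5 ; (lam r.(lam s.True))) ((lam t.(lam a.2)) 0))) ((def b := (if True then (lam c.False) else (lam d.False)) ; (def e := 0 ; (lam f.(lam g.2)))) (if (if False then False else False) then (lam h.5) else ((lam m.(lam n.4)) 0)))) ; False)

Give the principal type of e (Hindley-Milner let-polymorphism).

Answer: Bool

Working:
  unify Bool ~ Bool
let y : Int
\u._ : b -> Bool
\z._ : a -> b -> Bool
\p._ : e -> Bool
\w._ : d -> e -> Bool
\v._ : c -> d -> e -> Bool
  unify c -> d -> e -> Bool ~ Int -> f
  unify c ~ Int
  unify d -> e -> Bool ~ f
_ _ : d -> e -> Bool
  unify a -> b -> Bool ~ d -> e -> Bool
  unify a ~ d
  unify b -> Bool ~ e -> Bool
  unify b ~ e
  unify Bool ~ Bool
let q : Int
\s._ : h -> Bool
\r._ : g -> h -> Bool
\a._ : j -> Int
\t._ : i -> j -> Int
  unify i -> j -> Int ~ Int -> k
  unify i ~ Int
  unify j -> Int ~ k
_ _ : j -> Int
  unify g -> h -> Bool ~ (j -> Int) -> l
  unify g ~ j -> Int
  unify h -> Bool ~ l
_ _ : h -> Bool
  unify d -> e -> Bool ~ (h -> Bool) -> m
  unify d ~ h -> Bool
  unify e -> Bool ~ m
_ _ : e -> Bool
  unify Bool ~ Bool
\c._ : n -> Bool
\d._ : o -> Bool
  unify n -> Bool ~ o -> Bool
  unify n ~ o
  unify Bool ~ Bool
let b : forall. o -> Bool
let e : Int
\g._ : q -> Int
\f._ : p -> q -> Int
  unify Bool ~ Bool
  unify Bool ~ Bool
  unify Bool ~ Bool
\h._ : r -> Int
\n._ : t -> Int
\m._ : s -> t -> Int
  unify s -> t -> Int ~ Int -> u
  unify s ~ Int
  unify t -> Int ~ u
_ _ : t -> Int
  unify r -> Int ~ t -> Int
  unify r ~ t
  unify Int ~ Int
  unify p -> q -> Int ~ (t -> Int) -> v
  unify p ~ t -> Int
  unify q -> Int ~ v
_ _ : q -> Int
  unify e -> Bool ~ (q -> Int) -> w
  unify e ~ q -> Int
  unify Bool ~ w
_ _ : Bool
let x : Bool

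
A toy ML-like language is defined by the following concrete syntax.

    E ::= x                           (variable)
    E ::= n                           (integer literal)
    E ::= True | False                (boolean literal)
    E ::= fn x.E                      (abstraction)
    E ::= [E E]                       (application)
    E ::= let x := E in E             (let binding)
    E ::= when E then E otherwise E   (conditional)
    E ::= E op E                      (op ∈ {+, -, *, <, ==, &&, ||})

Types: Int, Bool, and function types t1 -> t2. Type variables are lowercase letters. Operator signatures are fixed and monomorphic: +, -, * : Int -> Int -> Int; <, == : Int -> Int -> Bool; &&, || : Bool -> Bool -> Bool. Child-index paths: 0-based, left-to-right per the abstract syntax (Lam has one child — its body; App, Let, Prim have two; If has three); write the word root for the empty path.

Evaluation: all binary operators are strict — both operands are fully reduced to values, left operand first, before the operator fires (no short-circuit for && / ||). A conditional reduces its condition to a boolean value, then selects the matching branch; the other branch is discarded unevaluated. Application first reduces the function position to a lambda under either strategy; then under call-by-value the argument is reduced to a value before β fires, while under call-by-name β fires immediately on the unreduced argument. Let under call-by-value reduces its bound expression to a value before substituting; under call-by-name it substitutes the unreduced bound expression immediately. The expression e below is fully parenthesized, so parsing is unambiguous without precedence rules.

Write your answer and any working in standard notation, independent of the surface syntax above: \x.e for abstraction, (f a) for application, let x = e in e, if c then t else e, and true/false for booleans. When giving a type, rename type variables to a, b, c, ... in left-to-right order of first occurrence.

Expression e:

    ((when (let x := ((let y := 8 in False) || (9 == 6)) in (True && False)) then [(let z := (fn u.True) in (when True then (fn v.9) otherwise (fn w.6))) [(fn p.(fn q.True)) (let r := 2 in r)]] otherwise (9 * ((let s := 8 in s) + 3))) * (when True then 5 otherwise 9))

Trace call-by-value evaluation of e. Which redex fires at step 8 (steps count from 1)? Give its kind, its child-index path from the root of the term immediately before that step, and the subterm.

Answer: delta at 0.1 : (8 + 3)

Trace:
step 0: ((if (let x = ((let y = 8 in false) || (9 == 6)) in (true && false)) then ((let z = (\u.true) in (if true then (\v.9) else (\w.6))) ((\p.(\q.true)) (let r = 2 in r))) else (9 * ((let s = 8 in s) + 3))) * (if true then 5 else 9))
step 1: [let@0.0.0.0] ((if (let x = (false || (9 == 6)) in (true && false)) then ((let z = (\u.true) in (if true then (\v.9) else (\w.6))) ((\p.(\q.true)) (let r = 2 in r))) else (9 * ((let s = 8 in s) + 3))) * (if true then 5 else 9))
step 2: [delta@0.0.0.1] ((if (let x = (false || false) in (true && false)) then ((let z = (\u.true) in (if true then (\v.9) else (\w.6))) ((\p.(\q.true)) (let r = 2 in r))) else (9 * ((let s = 8 in s) + 3))) * (if true then 5 else 9))
step 3: [delta@0.0.0] ((if (let x = false in (true && false)) then ((let z = (\u.true) in (if true then (\v.9) else (\w.6))) ((\p.(\q.true)) (let r = 2 in r))) else (9 * ((let s = 8 in s) + 3))) * (if true then 5 else 9))
step 4: [let@0.0] ((if (true && false) then ((let z = (\u.true) in (if true then (\v.9) else (\w.6))) ((\p.(\q.true)) (let r = 2 in r))) else (9 * ((let s = 8 in s) + 3))) * (if true then 5 else 9))
step 5: [delta@0.0] ((if false then ((let z = (\u.true) in (if true then (\v.9) else (\w.6))) ((\p.(\q.true)) (let r = 2 in r))) else (9 * ((let s = 8 in s) + 3))) * (if true then 5 else 9))
step 6: [if@0] ((9 * ((let s = 8 in s) + 3)) * (if true then 5 else 9))
step 7: [let@0.1.0] ((9 * (8 + 3)) * (if true then 5 else 9))
step 8: [delta@0.1] ((9 * 11) * (if true then 5 else 9))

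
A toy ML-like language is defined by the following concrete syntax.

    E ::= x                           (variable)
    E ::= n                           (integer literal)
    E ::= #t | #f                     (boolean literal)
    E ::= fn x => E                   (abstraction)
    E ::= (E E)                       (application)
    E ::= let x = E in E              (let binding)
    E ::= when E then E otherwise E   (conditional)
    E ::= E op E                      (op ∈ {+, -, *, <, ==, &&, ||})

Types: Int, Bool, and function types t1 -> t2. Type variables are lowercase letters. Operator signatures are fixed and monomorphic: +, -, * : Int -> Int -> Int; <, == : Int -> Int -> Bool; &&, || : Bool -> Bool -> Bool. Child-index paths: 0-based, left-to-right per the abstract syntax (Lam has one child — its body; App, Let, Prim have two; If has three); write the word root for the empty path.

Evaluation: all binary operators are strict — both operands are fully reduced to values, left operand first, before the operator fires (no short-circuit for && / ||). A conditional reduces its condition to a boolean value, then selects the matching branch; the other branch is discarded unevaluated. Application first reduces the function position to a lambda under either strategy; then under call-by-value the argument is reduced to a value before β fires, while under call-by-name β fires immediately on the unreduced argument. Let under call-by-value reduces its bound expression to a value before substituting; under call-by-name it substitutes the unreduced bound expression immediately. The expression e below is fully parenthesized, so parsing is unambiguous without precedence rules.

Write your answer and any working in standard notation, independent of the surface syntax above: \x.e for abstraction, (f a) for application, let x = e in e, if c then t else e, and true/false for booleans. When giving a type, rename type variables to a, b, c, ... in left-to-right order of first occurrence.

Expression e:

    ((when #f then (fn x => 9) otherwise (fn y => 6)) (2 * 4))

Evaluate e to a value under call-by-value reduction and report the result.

Answer: 6

Derivation:
step 0: ((if false then (\x.9) else (\y.6)) (2 * 4))
step 1: [if@0] ((\y.6) (2 * 4))
step 2: [delta@1] ((\y.6) 8)
step 3: [beta@root] 6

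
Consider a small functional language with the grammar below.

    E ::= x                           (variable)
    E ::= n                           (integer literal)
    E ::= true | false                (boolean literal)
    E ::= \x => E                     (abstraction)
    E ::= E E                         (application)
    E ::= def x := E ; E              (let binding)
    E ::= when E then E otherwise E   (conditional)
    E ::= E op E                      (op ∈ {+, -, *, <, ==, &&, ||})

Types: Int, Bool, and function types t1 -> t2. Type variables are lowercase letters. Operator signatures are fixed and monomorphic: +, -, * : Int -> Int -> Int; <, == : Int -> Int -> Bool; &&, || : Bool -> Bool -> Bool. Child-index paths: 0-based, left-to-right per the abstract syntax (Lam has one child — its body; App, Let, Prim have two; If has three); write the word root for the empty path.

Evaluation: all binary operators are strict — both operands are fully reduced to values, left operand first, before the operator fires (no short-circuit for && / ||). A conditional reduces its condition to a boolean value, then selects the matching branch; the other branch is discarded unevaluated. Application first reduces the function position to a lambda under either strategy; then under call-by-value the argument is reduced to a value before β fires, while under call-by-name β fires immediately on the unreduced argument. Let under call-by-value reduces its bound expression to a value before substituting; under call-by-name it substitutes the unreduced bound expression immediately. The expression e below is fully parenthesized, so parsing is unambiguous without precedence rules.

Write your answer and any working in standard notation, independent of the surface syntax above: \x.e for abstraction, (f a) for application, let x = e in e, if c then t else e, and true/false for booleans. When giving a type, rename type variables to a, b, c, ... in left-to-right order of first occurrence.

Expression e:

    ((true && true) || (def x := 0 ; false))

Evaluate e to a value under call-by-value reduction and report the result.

Derivation:
step 0: ((true && true) || (let x = 0 in false))
step 1: [delta@0] (true || (let x = 0 in false))
step 2: [let@1] (true || false)
step 3: [delta@root] true

Answer: true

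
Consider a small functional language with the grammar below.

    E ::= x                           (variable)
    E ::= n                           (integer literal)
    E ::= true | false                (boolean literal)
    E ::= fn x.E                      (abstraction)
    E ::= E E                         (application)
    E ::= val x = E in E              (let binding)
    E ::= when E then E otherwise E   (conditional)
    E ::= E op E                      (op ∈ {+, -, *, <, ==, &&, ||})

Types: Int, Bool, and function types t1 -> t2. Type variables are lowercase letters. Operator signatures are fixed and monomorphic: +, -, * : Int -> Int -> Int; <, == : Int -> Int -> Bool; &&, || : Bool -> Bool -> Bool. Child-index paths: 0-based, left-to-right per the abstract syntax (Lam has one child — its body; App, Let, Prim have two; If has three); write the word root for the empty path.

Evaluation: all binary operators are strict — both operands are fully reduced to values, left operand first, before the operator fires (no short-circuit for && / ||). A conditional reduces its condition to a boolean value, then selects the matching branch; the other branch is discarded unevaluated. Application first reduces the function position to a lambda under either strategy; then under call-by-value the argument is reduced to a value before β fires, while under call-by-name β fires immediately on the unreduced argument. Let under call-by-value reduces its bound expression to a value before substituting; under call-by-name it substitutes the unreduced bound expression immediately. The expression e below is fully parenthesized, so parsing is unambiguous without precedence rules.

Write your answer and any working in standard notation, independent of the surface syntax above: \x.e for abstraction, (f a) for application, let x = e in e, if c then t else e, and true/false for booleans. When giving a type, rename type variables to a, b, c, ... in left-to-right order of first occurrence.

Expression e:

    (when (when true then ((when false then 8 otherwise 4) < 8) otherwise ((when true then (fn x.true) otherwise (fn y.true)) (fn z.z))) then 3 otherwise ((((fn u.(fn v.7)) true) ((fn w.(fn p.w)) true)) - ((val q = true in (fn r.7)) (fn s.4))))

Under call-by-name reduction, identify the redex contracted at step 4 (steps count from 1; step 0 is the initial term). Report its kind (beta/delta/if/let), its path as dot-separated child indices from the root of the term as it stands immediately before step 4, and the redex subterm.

Answer: if at root : (if true then 3 else ((((\u.(\v.7)) true) ((\w.(\p.w)) true)) - ((let q = true in (\r.7)) (\s.4))))

Trace:
step 0: (if (if true then ((if false then 8 else 4) < 8) else ((if true then (\x.true) else (\y.true)) (\z.z))) then 3 else ((((\u.(\v.7)) true) ((\w.(\p.w)) true)) - ((let q = true in (\r.7)) (\s.4))))
step 1: [if@0] (if ((if false then 8 else 4) < 8) then 3 else ((((\u.(\v.7)) true) ((\w.(\p.w)) true)) - ((let q = true in (\r.7)) (\s.4))))
step 2: [if@0.0] (if (4 < 8) then 3 else ((((\u.(\v.7)) true) ((\w.(\p.w)) true)) - ((let q = true in (\r.7)) (\s.4))))
step 3: [delta@0] (if true then 3 else ((((\u.(\v.7)) true) ((\w.(\p.w)) true)) - ((let q = true in (\r.7)) (\s.4))))
step 4: [if@root] 3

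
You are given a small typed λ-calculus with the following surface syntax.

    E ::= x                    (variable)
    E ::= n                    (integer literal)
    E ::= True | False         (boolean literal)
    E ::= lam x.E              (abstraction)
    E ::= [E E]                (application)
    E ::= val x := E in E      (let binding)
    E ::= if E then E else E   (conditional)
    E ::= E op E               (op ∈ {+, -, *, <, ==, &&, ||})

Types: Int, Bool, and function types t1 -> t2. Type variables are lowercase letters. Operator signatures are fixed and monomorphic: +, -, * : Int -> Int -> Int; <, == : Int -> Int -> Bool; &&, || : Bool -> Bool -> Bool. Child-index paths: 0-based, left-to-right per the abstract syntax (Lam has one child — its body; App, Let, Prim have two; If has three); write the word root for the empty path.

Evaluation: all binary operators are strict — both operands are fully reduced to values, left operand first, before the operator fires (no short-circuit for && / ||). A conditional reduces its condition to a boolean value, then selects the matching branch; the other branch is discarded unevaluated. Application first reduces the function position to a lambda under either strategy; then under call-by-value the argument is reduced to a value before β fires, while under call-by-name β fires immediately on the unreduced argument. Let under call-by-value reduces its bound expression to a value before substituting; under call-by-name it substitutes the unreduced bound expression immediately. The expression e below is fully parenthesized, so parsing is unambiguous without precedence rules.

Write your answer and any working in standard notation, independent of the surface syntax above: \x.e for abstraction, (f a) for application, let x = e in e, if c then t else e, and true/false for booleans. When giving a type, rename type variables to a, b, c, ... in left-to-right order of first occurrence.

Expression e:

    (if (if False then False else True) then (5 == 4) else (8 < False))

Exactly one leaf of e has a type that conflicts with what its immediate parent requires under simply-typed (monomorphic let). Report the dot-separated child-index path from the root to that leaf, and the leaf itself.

Answer: 2.1 : false

Trace:
  unify Bool ~ Bool
  unify Bool ~ Bool
  unify Bool ~ Bool
  unify Int ~ Int
  unify Int ~ Int
  unify Int ~ Int
  unify Bool ~ Int
  FAIL: mismatch Bool ~ Int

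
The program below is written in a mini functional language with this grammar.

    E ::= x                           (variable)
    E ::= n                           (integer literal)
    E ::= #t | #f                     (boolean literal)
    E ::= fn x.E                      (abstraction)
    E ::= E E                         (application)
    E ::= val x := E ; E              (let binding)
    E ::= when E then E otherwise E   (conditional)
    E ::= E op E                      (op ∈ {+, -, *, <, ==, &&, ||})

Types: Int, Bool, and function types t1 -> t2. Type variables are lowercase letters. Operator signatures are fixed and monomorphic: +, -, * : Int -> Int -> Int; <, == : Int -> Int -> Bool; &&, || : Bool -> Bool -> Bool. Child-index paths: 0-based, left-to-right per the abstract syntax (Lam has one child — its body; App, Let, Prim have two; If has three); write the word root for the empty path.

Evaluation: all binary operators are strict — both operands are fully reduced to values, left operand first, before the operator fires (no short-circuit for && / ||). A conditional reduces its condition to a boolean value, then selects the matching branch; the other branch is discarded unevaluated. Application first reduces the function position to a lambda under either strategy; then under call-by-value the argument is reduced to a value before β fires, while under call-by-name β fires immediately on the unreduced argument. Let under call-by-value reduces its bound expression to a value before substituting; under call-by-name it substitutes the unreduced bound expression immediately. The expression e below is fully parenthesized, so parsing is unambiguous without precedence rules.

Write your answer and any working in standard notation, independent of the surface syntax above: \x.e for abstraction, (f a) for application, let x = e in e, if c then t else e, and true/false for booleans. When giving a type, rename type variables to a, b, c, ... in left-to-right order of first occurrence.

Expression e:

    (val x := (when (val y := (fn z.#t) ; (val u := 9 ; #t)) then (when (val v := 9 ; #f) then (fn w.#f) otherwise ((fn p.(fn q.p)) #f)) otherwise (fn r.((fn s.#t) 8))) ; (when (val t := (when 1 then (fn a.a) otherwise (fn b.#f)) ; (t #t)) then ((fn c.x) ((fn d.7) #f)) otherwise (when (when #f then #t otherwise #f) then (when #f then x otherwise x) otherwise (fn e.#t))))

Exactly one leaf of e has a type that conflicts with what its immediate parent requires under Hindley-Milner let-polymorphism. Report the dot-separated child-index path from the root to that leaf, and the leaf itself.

Answer: 1.0.0.0 : 1

Trace:
\z._ : a -> Bool
let y : forall. a -> Bool
let u : Int
  unify Bool ~ Bool
let v : Int
  unify Bool ~ Bool
\w._ : b -> Bool
p : c
\q._ : d -> c
\p._ : c -> d -> c
  unify c -> d -> c ~ Bool -> e
  unify c ~ Bool
  unify d -> Bool ~ e
_ _ : d -> Bool
  unify b -> Bool ~ d -> Bool
  unify b ~ d
  unify Bool ~ Bool
\s._ : g -> Bool
  unify g -> Bool ~ Int -> h
  unify g ~ Int
  unify Bool ~ h
_ _ : Bool
\r._ : f -> Bool
  unify d -> Bool ~ f -> Bool
  unify d ~ f
  unify Bool ~ Bool
let x : forall. f -> Bool
  unify Int ~ Bool
  FAIL: mismatch Int ~ Bool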